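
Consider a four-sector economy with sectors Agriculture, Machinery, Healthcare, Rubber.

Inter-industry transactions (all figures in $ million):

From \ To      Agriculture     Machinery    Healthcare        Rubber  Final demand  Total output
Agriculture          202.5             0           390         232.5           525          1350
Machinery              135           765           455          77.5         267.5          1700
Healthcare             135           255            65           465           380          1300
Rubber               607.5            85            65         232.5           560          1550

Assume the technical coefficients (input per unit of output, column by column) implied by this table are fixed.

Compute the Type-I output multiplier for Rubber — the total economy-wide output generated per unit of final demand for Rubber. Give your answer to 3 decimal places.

m_4 = 3.245

Technical coefficients a_ij = z_ij / X_j:
  a_11 = 202.5/1350 = 0.15, a_21 = 135/1350 = 0.10, a_31 = 135/1350 = 0.10, a_41 = 607.5/1350 = 0.45
  a_12 = 0/1700 = 0.00, a_22 = 765/1700 = 0.45, a_32 = 255/1700 = 0.15, a_42 = 85/1700 = 0.05
  a_13 = 390/1300 = 0.30, a_23 = 455/1300 = 0.35, a_33 = 65/1300 = 0.05, a_43 = 65/1300 = 0.05
  a_14 = 232.5/1550 = 0.15, a_24 = 77.5/1550 = 0.05, a_34 = 465/1550 = 0.30, a_44 = 232.5/1550 = 0.15
I − A =
  [   0.85     0.00    -0.30    -0.15]
  [  -0.10     0.55    -0.35    -0.05]
  [  -0.10    -0.15     0.95    -0.30]
  [  -0.45    -0.05    -0.05     0.85]
Compute the cofactors C_ij = (−1)^(i+j)·(3×3 minor ij) of I−A; the adjugate is their transpose:
adj(I−A) = Cᵀ =
  [ 0.383250   0.051000   0.146250   0.122250]
  [ 0.177875   0.542750   0.264375   0.156625]
  [ 0.138375   0.111750   0.357375   0.157125]
  [ 0.221500   0.065500   0.114000   0.378500]
det(I−A) = Σ_j (I−A)_1j·C_1j = (0.85)(0.383250) + (0.00)(0.177875) + (-0.30)(0.138375) + (-0.15)(0.221500) = 0.251025
(I − A)⁻¹ = adj(I−A) / det(I−A) ≈
  [   1.5267     0.2032     0.5826     0.4870]
  [   0.7086     2.1621     1.0532     0.6239]
  [   0.5512     0.4452     1.4237     0.6259]
  [   0.8824     0.2609     0.4541     1.5078]
The output multiplier for sector j is the column-j sum of the Leontief inverse (I − A)⁻¹ = adj(I−A) / det(I−A).
Column 4 of adj(I−A): (0.122250, 0.156625, 0.157125, 0.378500); det(I−A) = 0.251025.
m_4 = (0.122250 + 0.156625 + 0.157125 + 0.378500) / 0.251025 = 0.8145 / 0.251025 ≈ 3.245.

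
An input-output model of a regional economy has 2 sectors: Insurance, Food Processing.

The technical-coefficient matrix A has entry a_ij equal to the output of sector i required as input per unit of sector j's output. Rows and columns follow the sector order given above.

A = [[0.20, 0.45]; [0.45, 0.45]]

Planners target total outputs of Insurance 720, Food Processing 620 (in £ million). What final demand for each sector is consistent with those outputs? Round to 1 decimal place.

d_I = 297.0, d_F = 17.0

I − A =
  [   0.80    -0.45]
  [  -0.45     0.55]
d = (I − A) x:
  d_I = (+0.80)·720 + (-0.45)·620 = 297.0
  d_F = (-0.45)·720 + (+0.55)·620 = 17.0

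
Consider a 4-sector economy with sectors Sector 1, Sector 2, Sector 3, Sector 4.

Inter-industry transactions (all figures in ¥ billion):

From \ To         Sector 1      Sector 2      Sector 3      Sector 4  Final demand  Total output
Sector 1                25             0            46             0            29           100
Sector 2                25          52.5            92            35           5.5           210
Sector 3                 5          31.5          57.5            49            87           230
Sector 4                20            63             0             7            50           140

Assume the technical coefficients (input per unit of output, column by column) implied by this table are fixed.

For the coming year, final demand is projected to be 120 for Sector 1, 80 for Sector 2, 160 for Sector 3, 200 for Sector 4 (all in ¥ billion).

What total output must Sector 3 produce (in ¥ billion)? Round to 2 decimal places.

x_3 = 610.43

Technical coefficients a_ij = z_ij / X_j:
  a_11 = 25/100 = 0.25, a_21 = 25/100 = 0.25, a_31 = 5/100 = 0.05, a_41 = 20/100 = 0.20
  a_12 = 0/210 = 0.00, a_22 = 52.5/210 = 0.25, a_32 = 31.5/210 = 0.15, a_42 = 63/210 = 0.30
  a_13 = 46/230 = 0.20, a_23 = 92/230 = 0.40, a_33 = 57.5/230 = 0.25, a_43 = 0/230 = 0.00
  a_14 = 0/140 = 0.00, a_24 = 35/140 = 0.25, a_34 = 49/140 = 0.35, a_44 = 7/140 = 0.05
I − A =
  [   0.75     0.00    -0.20     0.00]
  [  -0.25     0.75    -0.40    -0.25]
  [  -0.05    -0.15     0.75    -0.35]
  [  -0.20    -0.30     0.00     0.95]
Compute the cofactors C_ij = (−1)^(i+j)·(3×3 minor ij) of I−A; the adjugate is their transpose:
adj(I−A) = Cᵀ =
  [ 0.379125   0.049500   0.127500   0.060000]
  [ 0.262625   0.510875   0.342500   0.260625]
  [ 0.153750   0.185625   0.478125   0.225000]
  [ 0.162750   0.171750   0.135000   0.361875]
det(I−A) = Σ_j (I−A)_1j·C_1j = (0.75)(0.379125) + (0.00)(0.262625) + (-0.20)(0.153750) + (0.00)(0.162750) = 0.25359375
(I − A)⁻¹ = adj(I−A) / det(I−A) ≈
  [   1.4950     0.1952     0.5028     0.2366]
  [   1.0356     2.0145     1.3506     1.0277]
  [   0.6063     0.7320     1.8854     0.8872]
  [   0.6418     0.6773     0.5323     1.4270]
x = (I − A)⁻¹ d = adj(I−A)·d / det(I−A), with det(I−A) = 0.25359375:
  x_1 = (0.379125·120 + 0.049500·80 + 0.127500·160 + 0.060000·200) / 0.25359375 = 81.855 / 0.25359375 ≈ 322.78
  x_2 = (0.262625·120 + 0.510875·80 + 0.342500·160 + 0.260625·200) / 0.25359375 = 179.31 / 0.25359375 ≈ 707.08
  x_3 = (0.153750·120 + 0.185625·80 + 0.478125·160 + 0.225000·200) / 0.25359375 = 154.80 / 0.25359375 ≈ 610.43
  x_4 = (0.162750·120 + 0.171750·80 + 0.135000·160 + 0.361875·200) / 0.25359375 = 127.245 / 0.25359375 ≈ 501.77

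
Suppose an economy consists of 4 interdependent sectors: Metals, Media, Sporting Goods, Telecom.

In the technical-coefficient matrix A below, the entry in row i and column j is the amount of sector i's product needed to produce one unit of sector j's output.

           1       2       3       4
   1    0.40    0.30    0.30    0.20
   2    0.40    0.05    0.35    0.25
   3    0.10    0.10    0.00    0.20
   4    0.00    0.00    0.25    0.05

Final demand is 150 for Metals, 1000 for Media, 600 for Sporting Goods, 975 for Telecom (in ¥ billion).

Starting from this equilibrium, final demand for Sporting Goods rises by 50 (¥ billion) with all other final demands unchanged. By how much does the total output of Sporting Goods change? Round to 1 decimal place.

I − A =
  [   0.60    -0.30    -0.30    -0.20]
  [  -0.40     0.95    -0.35    -0.25]
  [  -0.10    -0.10     1.00    -0.20]
  [   0.00     0.00    -0.25     0.95]
Compute the cofactors C_ij = (−1)^(i+j)·(3×3 minor ij) of I−A; the adjugate is their transpose:
adj(I−A) = Cᵀ =
  [ 0.81550   0.30350   0.43675   0.34350]
  [ 0.39950   0.50650   0.37100   0.29550]
  [ 0.12825   0.08550   0.42750   0.13950]
  [ 0.03375   0.02250   0.11250   0.37800]
det(I−A) = Σ_j (I−A)_1j·C_1j = (0.60)(0.81550) + (-0.30)(0.39950) + (-0.30)(0.12825) + (-0.20)(0.03375) = 0.324225
(I − A)⁻¹ = adj(I−A) / det(I−A) ≈
  [   2.5152     0.9361     1.3471     1.0594]
  [   1.2322     1.5622     1.1443     0.9114]
  [   0.3956     0.2637     1.3185     0.4303]
  [   0.1041     0.0694     0.3470     1.1659]
Δx = (I − A)⁻¹ Δd with Δd having +50 in the Sporting Goods component and 0 elsewhere.
So Δx_3 = L_33 · (+50), where L_33 = adj(I−A)_33 / det(I−A) = 0.42750 / 0.324225.
Δx_3 = 0.42750 × (+50) / 0.324225 = 21.375 / 0.324225 ≈ 65.9.

Δx_3 = 65.9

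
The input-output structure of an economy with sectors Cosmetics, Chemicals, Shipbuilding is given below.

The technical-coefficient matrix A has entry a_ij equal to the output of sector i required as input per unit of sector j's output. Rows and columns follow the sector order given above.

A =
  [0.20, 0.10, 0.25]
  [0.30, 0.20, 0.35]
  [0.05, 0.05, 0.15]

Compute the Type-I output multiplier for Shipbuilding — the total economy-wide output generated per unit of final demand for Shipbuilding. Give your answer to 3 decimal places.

m_3 = 2.454

I − A =
  [   0.80    -0.10    -0.25]
  [  -0.30     0.80    -0.35]
  [  -0.05    -0.05     0.85]
Cofactors of I−A, C_ij = (−1)^(i+j)·(minor ij) (rows/columns in the sector order above):
  C_11 = (0.80)(0.85) − (-0.35)(-0.05) = 0.6625
  C_12 = −[(-0.30)(0.85) − (-0.35)(-0.05)] = 0.2725
  C_13 = (-0.30)(-0.05) − (0.80)(-0.05) = 0.0550
  C_21 = −[(-0.10)(0.85) − (-0.25)(-0.05)] = 0.0975
  C_22 = (0.80)(0.85) − (-0.25)(-0.05) = 0.6675
  C_23 = −[(0.80)(-0.05) − (-0.10)(-0.05)] = 0.0450
  C_31 = (-0.10)(-0.35) − (-0.25)(0.80) = 0.2350
  C_32 = −[(0.80)(-0.35) − (-0.25)(-0.30)] = 0.3550
  C_33 = (0.80)(0.80) − (-0.10)(-0.30) = 0.6100
det(I−A) = Σ_j (I−A)_1j·C_1j = (0.80)(0.6625) + (-0.10)(0.2725) + (-0.25)(0.0550) = 0.4890
adj(I−A) = Cᵀ =
  [ 0.6625   0.0975   0.2350]
  [ 0.2725   0.6675   0.3550]
  [ 0.0550   0.0450   0.6100]
(I − A)⁻¹ = adj(I−A) / det(I−A) ≈
  [   1.3548     0.1994     0.4806]
  [   0.5573     1.3650     0.7260]
  [   0.1125     0.0920     1.2474]
The output multiplier for sector j is the column-j sum of the Leontief inverse (I − A)⁻¹ = adj(I−A) / det(I−A).
Column 3 of adj(I−A): (0.2350, 0.3550, 0.6100); det(I−A) = 0.4890.
m_3 = (0.2350 + 0.3550 + 0.6100) / 0.4890 = 1.20 / 0.4890 ≈ 2.454.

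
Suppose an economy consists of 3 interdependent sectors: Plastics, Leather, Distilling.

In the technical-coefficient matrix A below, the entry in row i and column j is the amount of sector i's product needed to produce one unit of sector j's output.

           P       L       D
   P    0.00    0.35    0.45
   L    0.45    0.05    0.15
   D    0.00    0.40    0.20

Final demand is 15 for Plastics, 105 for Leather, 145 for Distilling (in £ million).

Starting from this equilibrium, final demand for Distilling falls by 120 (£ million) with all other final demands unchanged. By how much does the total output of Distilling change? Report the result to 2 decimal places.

I − A =
  [   1.00    -0.35    -0.45]
  [  -0.45     0.95    -0.15]
  [   0.00    -0.40     0.80]
Cofactors of I−A, C_ij = (−1)^(i+j)·(minor ij) (rows/columns in the sector order above):
  C_11 = (0.95)(0.80) − (-0.15)(-0.40) = 0.7000
  C_12 = −[(-0.45)(0.80) − (-0.15)(0.00)] = 0.3600
  C_13 = (-0.45)(-0.40) − (0.95)(0.00) = 0.1800
  C_21 = −[(-0.35)(0.80) − (-0.45)(-0.40)] = 0.4600
  C_22 = (1.00)(0.80) − (-0.45)(0.00) = 0.8000
  C_23 = −[(1.00)(-0.40) − (-0.35)(0.00)] = 0.4000
  C_31 = (-0.35)(-0.15) − (-0.45)(0.95) = 0.4800
  C_32 = −[(1.00)(-0.15) − (-0.45)(-0.45)] = 0.3525
  C_33 = (1.00)(0.95) − (-0.35)(-0.45) = 0.7925
det(I−A) = Σ_j (I−A)_1j·C_1j = (1.00)(0.7000) + (-0.35)(0.3600) + (-0.45)(0.1800) = 0.4930
adj(I−A) = Cᵀ =
  [ 0.7000   0.4600   0.4800]
  [ 0.3600   0.8000   0.3525]
  [ 0.1800   0.4000   0.7925]
(I − A)⁻¹ = adj(I−A) / det(I−A) ≈
  [   1.4199     0.9331     0.9736]
  [   0.7302     1.6227     0.7150]
  [   0.3651     0.8114     1.6075]
Δx = (I − A)⁻¹ Δd with Δd having -120 in the Distilling component and 0 elsewhere.
So Δx_D = L_DD · (-120), where L_DD = adj(I−A)_DD / det(I−A) = 0.7925 / 0.4930.
Δx_D = 0.7925 × (-120) / 0.4930 = -95.10 / 0.4930 ≈ -192.90.

Δx_D = -192.90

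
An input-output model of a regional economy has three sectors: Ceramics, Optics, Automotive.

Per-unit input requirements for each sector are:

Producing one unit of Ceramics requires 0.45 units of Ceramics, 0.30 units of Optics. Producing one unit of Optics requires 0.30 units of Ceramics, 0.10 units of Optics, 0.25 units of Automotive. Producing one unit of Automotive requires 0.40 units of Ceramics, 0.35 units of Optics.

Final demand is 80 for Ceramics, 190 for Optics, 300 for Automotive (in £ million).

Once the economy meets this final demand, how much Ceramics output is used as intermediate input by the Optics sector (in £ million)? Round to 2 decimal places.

z_CO = 203.98

I − A =
  [   0.55    -0.30    -0.40]
  [  -0.30     0.90    -0.35]
  [   0.00    -0.25     1.00]
Cofactors of I−A, C_ij = (−1)^(i+j)·(minor ij) (rows/columns in the sector order above):
  C_11 = (0.90)(1.00) − (-0.35)(-0.25) = 0.8125
  C_12 = −[(-0.30)(1.00) − (-0.35)(0.00)] = 0.3000
  C_13 = (-0.30)(-0.25) − (0.90)(0.00) = 0.0750
  C_21 = −[(-0.30)(1.00) − (-0.40)(-0.25)] = 0.4000
  C_22 = (0.55)(1.00) − (-0.40)(0.00) = 0.5500
  C_23 = −[(0.55)(-0.25) − (-0.30)(0.00)] = 0.1375
  C_31 = (-0.30)(-0.35) − (-0.40)(0.90) = 0.4650
  C_32 = −[(0.55)(-0.35) − (-0.40)(-0.30)] = 0.3125
  C_33 = (0.55)(0.90) − (-0.30)(-0.30) = 0.4050
det(I−A) = Σ_j (I−A)_1j·C_1j = (0.55)(0.8125) + (-0.30)(0.3000) + (-0.40)(0.0750) = 0.326875
adj(I−A) = Cᵀ =
  [ 0.8125   0.4000   0.4650]
  [ 0.3000   0.5500   0.3125]
  [ 0.0750   0.1375   0.4050]
(I − A)⁻¹ = adj(I−A) / det(I−A) ≈
  [   2.4857     1.2237     1.4226]
  [   0.9178     1.6826     0.9560]
  [   0.2294     0.4207     1.2390]
First solve x = (I − A)⁻¹ d = adj(I−A)·d / det(I−A); in particular x_O = (0.3000·80 + 0.5500·190 + 0.3125·300) / 0.326875 = 222.25 / 0.326875 ≈ 679.9235.
Intermediate flow from C to O: z_CO = a_CO · x_O = 0.30 × 222.25 / 0.326875 = 66.675 / 0.326875 ≈ 203.98.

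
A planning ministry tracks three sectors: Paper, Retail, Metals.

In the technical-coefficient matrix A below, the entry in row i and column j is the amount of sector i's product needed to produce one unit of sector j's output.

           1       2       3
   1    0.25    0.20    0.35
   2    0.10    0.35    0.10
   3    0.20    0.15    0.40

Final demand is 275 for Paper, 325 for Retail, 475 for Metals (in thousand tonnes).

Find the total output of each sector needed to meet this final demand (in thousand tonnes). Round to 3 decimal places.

I − A =
  [   0.75    -0.20    -0.35]
  [  -0.10     0.65    -0.10]
  [  -0.20    -0.15     0.60]
Cofactors of I−A, C_ij = (−1)^(i+j)·(minor ij) (rows/columns in the sector order above):
  C_11 = (0.65)(0.60) − (-0.10)(-0.15) = 0.3750
  C_12 = −[(-0.10)(0.60) − (-0.10)(-0.20)] = 0.0800
  C_13 = (-0.10)(-0.15) − (0.65)(-0.20) = 0.1450
  C_21 = −[(-0.20)(0.60) − (-0.35)(-0.15)] = 0.1725
  C_22 = (0.75)(0.60) − (-0.35)(-0.20) = 0.3800
  C_23 = −[(0.75)(-0.15) − (-0.20)(-0.20)] = 0.1525
  C_31 = (-0.20)(-0.10) − (-0.35)(0.65) = 0.2475
  C_32 = −[(0.75)(-0.10) − (-0.35)(-0.10)] = 0.1100
  C_33 = (0.75)(0.65) − (-0.20)(-0.10) = 0.4675
det(I−A) = Σ_j (I−A)_1j·C_1j = (0.75)(0.3750) + (-0.20)(0.0800) + (-0.35)(0.1450) = 0.2145
adj(I−A) = Cᵀ =
  [ 0.3750   0.1725   0.2475]
  [ 0.0800   0.3800   0.1100]
  [ 0.1450   0.1525   0.4675]
(I − A)⁻¹ = adj(I−A) / det(I−A) ≈
  [   1.7483     0.8042     1.1538]
  [   0.3730     1.7716     0.5128]
  [   0.6760     0.7110     2.1795]
x = (I − A)⁻¹ d = adj(I−A)·d / det(I−A), with det(I−A) = 0.2145:
  x_1 = (0.3750·275 + 0.1725·325 + 0.2475·475) / 0.2145 = 276.75 / 0.2145 ≈ 1290.210
  x_2 = (0.0800·275 + 0.3800·325 + 0.1100·475) / 0.2145 = 197.75 / 0.2145 ≈ 921.911
  x_3 = (0.1450·275 + 0.1525·325 + 0.4675·475) / 0.2145 = 311.50 / 0.2145 ≈ 1452.214

x_1 = 1290.210, x_2 = 921.911, x_3 = 1452.214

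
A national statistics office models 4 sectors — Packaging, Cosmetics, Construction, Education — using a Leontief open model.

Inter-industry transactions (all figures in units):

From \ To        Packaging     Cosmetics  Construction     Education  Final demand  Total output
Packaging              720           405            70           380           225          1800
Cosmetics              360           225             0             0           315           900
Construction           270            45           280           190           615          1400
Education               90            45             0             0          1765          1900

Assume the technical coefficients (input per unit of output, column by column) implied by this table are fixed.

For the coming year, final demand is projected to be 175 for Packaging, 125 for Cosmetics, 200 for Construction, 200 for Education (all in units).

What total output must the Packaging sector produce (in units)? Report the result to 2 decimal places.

x_1 = 669.96

Technical coefficients a_ij = z_ij / X_j:
  a_11 = 720/1800 = 0.40, a_21 = 360/1800 = 0.20, a_31 = 270/1800 = 0.15, a_41 = 90/1800 = 0.05
  a_12 = 405/900 = 0.45, a_22 = 225/900 = 0.25, a_32 = 45/900 = 0.05, a_42 = 45/900 = 0.05
  a_13 = 70/1400 = 0.05, a_23 = 0/1400 = 0.00, a_33 = 280/1400 = 0.20, a_43 = 0/1400 = 0.00
  a_14 = 380/1900 = 0.20, a_24 = 0/1900 = 0.00, a_34 = 190/1900 = 0.10, a_44 = 0/1900 = 0.00
I − A =
  [   0.60    -0.45    -0.05    -0.20]
  [  -0.20     0.75     0.00     0.00]
  [  -0.15    -0.05     0.80    -0.10]
  [  -0.05    -0.05     0.00     1.00]
Compute the cofactors C_ij = (−1)^(i+j)·(3×3 minor ij) of I−A; the adjugate is their transpose:
adj(I−A) = Cᵀ =
  [ 0.600000   0.370750   0.037500   0.123750]
  [ 0.160000   0.464250   0.010000   0.033000]
  [ 0.127250   0.103750   0.350500   0.060500]
  [ 0.038000   0.041750   0.002375   0.281875]
det(I−A) = Σ_j (I−A)_1j·C_1j = (0.60)(0.600000) + (-0.45)(0.160000) + (-0.05)(0.127250) + (-0.20)(0.038000) = 0.2740375
(I − A)⁻¹ = adj(I−A) / det(I−A) ≈
  [   2.1895     1.3529     0.1368     0.4516]
  [   0.5839     1.6941     0.0365     0.1204]
  [   0.4644     0.3786     1.2790     0.2208]
  [   0.1387     0.1524     0.0087     1.0286]
x = (I − A)⁻¹ d = adj(I−A)·d / det(I−A), with det(I−A) = 0.2740375:
  x_1 = (0.600000·175 + 0.370750·125 + 0.037500·200 + 0.123750·200) / 0.2740375 = 183.59375 / 0.2740375 ≈ 669.96
  x_2 = (0.160000·175 + 0.464250·125 + 0.010000·200 + 0.033000·200) / 0.2740375 = 94.63125 / 0.2740375 ≈ 345.32
  x_3 = (0.127250·175 + 0.103750·125 + 0.350500·200 + 0.060500·200) / 0.2740375 = 117.4375 / 0.2740375 ≈ 428.55
  x_4 = (0.038000·175 + 0.041750·125 + 0.002375·200 + 0.281875·200) / 0.2740375 = 68.71875 / 0.2740375 ≈ 250.76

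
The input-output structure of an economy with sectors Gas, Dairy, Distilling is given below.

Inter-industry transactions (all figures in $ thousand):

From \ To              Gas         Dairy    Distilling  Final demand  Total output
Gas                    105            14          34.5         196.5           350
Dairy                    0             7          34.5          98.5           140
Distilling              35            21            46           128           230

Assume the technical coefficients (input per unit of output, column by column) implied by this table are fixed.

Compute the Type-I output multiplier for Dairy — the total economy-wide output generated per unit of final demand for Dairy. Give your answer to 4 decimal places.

m_2 = 1.5235

Technical coefficients a_ij = z_ij / X_j:
  a_11 = 105/350 = 0.30, a_21 = 0/350 = 0.00, a_31 = 35/350 = 0.10
  a_12 = 14/140 = 0.10, a_22 = 7/140 = 0.05, a_32 = 21/140 = 0.15
  a_13 = 34.5/230 = 0.15, a_23 = 34.5/230 = 0.15, a_33 = 46/230 = 0.20
I − A =
  [   0.70    -0.10    -0.15]
  [   0.00     0.95    -0.15]
  [  -0.10    -0.15     0.80]
Cofactors of I−A, C_ij = (−1)^(i+j)·(minor ij) (rows/columns in the sector order above):
  C_11 = (0.95)(0.80) − (-0.15)(-0.15) = 0.7375
  C_12 = −[(0.00)(0.80) − (-0.15)(-0.10)] = 0.0150
  C_13 = (0.00)(-0.15) − (0.95)(-0.10) = 0.0950
  C_21 = −[(-0.10)(0.80) − (-0.15)(-0.15)] = 0.1025
  C_22 = (0.70)(0.80) − (-0.15)(-0.10) = 0.5450
  C_23 = −[(0.70)(-0.15) − (-0.10)(-0.10)] = 0.1150
  C_31 = (-0.10)(-0.15) − (-0.15)(0.95) = 0.1575
  C_32 = −[(0.70)(-0.15) − (-0.15)(0.00)] = 0.1050
  C_33 = (0.70)(0.95) − (-0.10)(0.00) = 0.6650
det(I−A) = Σ_j (I−A)_1j·C_1j = (0.70)(0.7375) + (-0.10)(0.0150) + (-0.15)(0.0950) = 0.5005
adj(I−A) = Cᵀ =
  [ 0.7375   0.1025   0.1575]
  [ 0.0150   0.5450   0.1050]
  [ 0.0950   0.1150   0.6650]
(I − A)⁻¹ = adj(I−A) / det(I−A) ≈
  [   1.47353     0.20480     0.31469]
  [   0.02997     1.08891     0.20979]
  [   0.18981     0.22977     1.32867]
The output multiplier for sector j is the column-j sum of the Leontief inverse (I − A)⁻¹ = adj(I−A) / det(I−A).
Column 2 of adj(I−A): (0.1025, 0.5450, 0.1150); det(I−A) = 0.5005.
m_2 = (0.1025 + 0.5450 + 0.1150) / 0.5005 = 0.7625 / 0.5005 ≈ 1.5235.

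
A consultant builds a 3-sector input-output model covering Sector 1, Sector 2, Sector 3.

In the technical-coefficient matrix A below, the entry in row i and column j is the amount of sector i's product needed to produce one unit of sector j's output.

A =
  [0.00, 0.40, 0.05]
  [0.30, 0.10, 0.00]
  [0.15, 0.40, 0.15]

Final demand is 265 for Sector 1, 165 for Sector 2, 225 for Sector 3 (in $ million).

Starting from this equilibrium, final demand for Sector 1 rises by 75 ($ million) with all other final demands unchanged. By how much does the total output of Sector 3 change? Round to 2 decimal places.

Δx_3 = 29.41

I − A =
  [   1.00    -0.40    -0.05]
  [  -0.30     0.90     0.00]
  [  -0.15    -0.40     0.85]
Cofactors of I−A, C_ij = (−1)^(i+j)·(minor ij) (rows/columns in the sector order above):
  C_11 = (0.90)(0.85) − (0.00)(-0.40) = 0.7650
  C_12 = −[(-0.30)(0.85) − (0.00)(-0.15)] = 0.2550
  C_13 = (-0.30)(-0.40) − (0.90)(-0.15) = 0.2550
  C_21 = −[(-0.40)(0.85) − (-0.05)(-0.40)] = 0.3600
  C_22 = (1.00)(0.85) − (-0.05)(-0.15) = 0.8425
  C_23 = −[(1.00)(-0.40) − (-0.40)(-0.15)] = 0.4600
  C_31 = (-0.40)(0.00) − (-0.05)(0.90) = 0.0450
  C_32 = −[(1.00)(0.00) − (-0.05)(-0.30)] = 0.0150
  C_33 = (1.00)(0.90) − (-0.40)(-0.30) = 0.7800
det(I−A) = Σ_j (I−A)_1j·C_1j = (1.00)(0.7650) + (-0.40)(0.2550) + (-0.05)(0.2550) = 0.65025
adj(I−A) = Cᵀ =
  [ 0.7650   0.3600   0.0450]
  [ 0.2550   0.8425   0.0150]
  [ 0.2550   0.4600   0.7800]
(I − A)⁻¹ = adj(I−A) / det(I−A) ≈
  [   1.1765     0.5536     0.0692]
  [   0.3922     1.2957     0.0231]
  [   0.3922     0.7074     1.1995]
Δx = (I − A)⁻¹ Δd with Δd having +75 in the Sector 1 component and 0 elsewhere.
So Δx_3 = L_31 · (+75), where L_31 = adj(I−A)_31 / det(I−A) = 0.2550 / 0.65025.
Δx_3 = 0.2550 × (+75) / 0.65025 = 19.125 / 0.65025 ≈ 29.41.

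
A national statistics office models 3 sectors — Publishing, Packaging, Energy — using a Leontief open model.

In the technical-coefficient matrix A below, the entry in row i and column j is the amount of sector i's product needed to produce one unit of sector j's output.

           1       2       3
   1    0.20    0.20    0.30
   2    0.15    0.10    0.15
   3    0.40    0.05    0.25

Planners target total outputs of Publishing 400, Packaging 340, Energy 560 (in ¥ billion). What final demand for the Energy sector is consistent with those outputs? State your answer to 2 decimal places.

I − A =
  [   0.80    -0.20    -0.30]
  [  -0.15     0.90    -0.15]
  [  -0.40    -0.05     0.75]
d = (I − A) x:
  d_1 = (+0.80)·400 + (-0.20)·340 + (-0.30)·560 = 84.00
  d_2 = (-0.15)·400 + (+0.90)·340 + (-0.15)·560 = 162.00
  d_3 = (-0.40)·400 + (-0.05)·340 + (+0.75)·560 = 243.00

d_3 = 243.00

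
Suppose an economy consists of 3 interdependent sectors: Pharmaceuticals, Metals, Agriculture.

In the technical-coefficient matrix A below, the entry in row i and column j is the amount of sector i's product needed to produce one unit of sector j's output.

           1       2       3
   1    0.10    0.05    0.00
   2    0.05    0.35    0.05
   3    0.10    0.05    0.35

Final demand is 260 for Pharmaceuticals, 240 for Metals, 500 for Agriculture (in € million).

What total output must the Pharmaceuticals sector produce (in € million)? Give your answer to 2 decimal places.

x_1 = 314.39

I − A =
  [   0.90    -0.05     0.00]
  [  -0.05     0.65    -0.05]
  [  -0.10    -0.05     0.65]
Cofactors of I−A, C_ij = (−1)^(i+j)·(minor ij) (rows/columns in the sector order above):
  C_11 = (0.65)(0.65) − (-0.05)(-0.05) = 0.4200
  C_12 = −[(-0.05)(0.65) − (-0.05)(-0.10)] = 0.0375
  C_13 = (-0.05)(-0.05) − (0.65)(-0.10) = 0.0675
  C_21 = −[(-0.05)(0.65) − (0.00)(-0.05)] = 0.0325
  C_22 = (0.90)(0.65) − (0.00)(-0.10) = 0.5850
  C_23 = −[(0.90)(-0.05) − (-0.05)(-0.10)] = 0.0500
  C_31 = (-0.05)(-0.05) − (0.00)(0.65) = 0.0025
  C_32 = −[(0.90)(-0.05) − (0.00)(-0.05)] = 0.0450
  C_33 = (0.90)(0.65) − (-0.05)(-0.05) = 0.5825
det(I−A) = Σ_j (I−A)_1j·C_1j = (0.90)(0.4200) + (-0.05)(0.0375) + (0.00)(0.0675) = 0.376125
adj(I−A) = Cᵀ =
  [ 0.4200   0.0325   0.0025]
  [ 0.0375   0.5850   0.0450]
  [ 0.0675   0.0500   0.5825]
(I − A)⁻¹ = adj(I−A) / det(I−A) ≈
  [   1.1167     0.0864     0.0066]
  [   0.0997     1.5553     0.1196]
  [   0.1795     0.1329     1.5487]
x = (I − A)⁻¹ d = adj(I−A)·d / det(I−A), with det(I−A) = 0.376125:
  x_1 = (0.4200·260 + 0.0325·240 + 0.0025·500) / 0.376125 = 118.25 / 0.376125 ≈ 314.39
  x_2 = (0.0375·260 + 0.5850·240 + 0.0450·500) / 0.376125 = 172.65 / 0.376125 ≈ 459.02
  x_3 = (0.0675·260 + 0.0500·240 + 0.5825·500) / 0.376125 = 320.80 / 0.376125 ≈ 852.91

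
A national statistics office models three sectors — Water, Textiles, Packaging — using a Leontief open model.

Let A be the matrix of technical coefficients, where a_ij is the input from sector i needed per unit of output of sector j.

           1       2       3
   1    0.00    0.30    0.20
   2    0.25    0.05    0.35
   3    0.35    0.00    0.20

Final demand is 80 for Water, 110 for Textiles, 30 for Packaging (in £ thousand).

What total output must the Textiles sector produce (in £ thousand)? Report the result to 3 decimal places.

I − A =
  [   1.00    -0.30    -0.20]
  [  -0.25     0.95    -0.35]
  [  -0.35     0.00     0.80]
Cofactors of I−A, C_ij = (−1)^(i+j)·(minor ij) (rows/columns in the sector order above):
  C_11 = (0.95)(0.80) − (-0.35)(0.00) = 0.7600
  C_12 = −[(-0.25)(0.80) − (-0.35)(-0.35)] = 0.3225
  C_13 = (-0.25)(0.00) − (0.95)(-0.35) = 0.3325
  C_21 = −[(-0.30)(0.80) − (-0.20)(0.00)] = 0.2400
  C_22 = (1.00)(0.80) − (-0.20)(-0.35) = 0.7300
  C_23 = −[(1.00)(0.00) − (-0.30)(-0.35)] = 0.1050
  C_31 = (-0.30)(-0.35) − (-0.20)(0.95) = 0.2950
  C_32 = −[(1.00)(-0.35) − (-0.20)(-0.25)] = 0.4000
  C_33 = (1.00)(0.95) − (-0.30)(-0.25) = 0.8750
det(I−A) = Σ_j (I−A)_1j·C_1j = (1.00)(0.7600) + (-0.30)(0.3225) + (-0.20)(0.3325) = 0.59675
adj(I−A) = Cᵀ =
  [ 0.7600   0.2400   0.2950]
  [ 0.3225   0.7300   0.4000]
  [ 0.3325   0.1050   0.8750]
(I − A)⁻¹ = adj(I−A) / det(I−A) ≈
  [   1.2736     0.4022     0.4943]
  [   0.5404     1.2233     0.6703]
  [   0.5572     0.1760     1.4663]
x = (I − A)⁻¹ d = adj(I−A)·d / det(I−A), with det(I−A) = 0.59675:
  x_1 = (0.7600·80 + 0.2400·110 + 0.2950·30) / 0.59675 = 96.05 / 0.59675 ≈ 160.955
  x_2 = (0.3225·80 + 0.7300·110 + 0.4000·30) / 0.59675 = 118.10 / 0.59675 ≈ 197.905
  x_3 = (0.3325·80 + 0.1050·110 + 0.8750·30) / 0.59675 = 64.40 / 0.59675 ≈ 107.918

x_2 = 197.905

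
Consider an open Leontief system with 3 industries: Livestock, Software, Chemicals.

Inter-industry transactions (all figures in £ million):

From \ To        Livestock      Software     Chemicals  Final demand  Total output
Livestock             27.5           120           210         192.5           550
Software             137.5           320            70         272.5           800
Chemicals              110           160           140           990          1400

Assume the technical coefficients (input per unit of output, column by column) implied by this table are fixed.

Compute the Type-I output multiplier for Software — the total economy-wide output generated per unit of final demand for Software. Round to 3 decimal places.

Technical coefficients a_ij = z_ij / X_j:
  a_LL = 27.5/550 = 0.05, a_SL = 137.5/550 = 0.25, a_CL = 110/550 = 0.20
  a_LS = 120/800 = 0.15, a_SS = 320/800 = 0.40, a_CS = 160/800 = 0.20
  a_LC = 210/1400 = 0.15, a_SC = 70/1400 = 0.05, a_CC = 140/1400 = 0.10
I − A =
  [   0.95    -0.15    -0.15]
  [  -0.25     0.60    -0.05]
  [  -0.20    -0.20     0.90]
Cofactors of I−A, C_ij = (−1)^(i+j)·(minor ij) (rows/columns in the sector order above):
  C_11 = (0.60)(0.90) − (-0.05)(-0.20) = 0.5300
  C_12 = −[(-0.25)(0.90) − (-0.05)(-0.20)] = 0.2350
  C_13 = (-0.25)(-0.20) − (0.60)(-0.20) = 0.1700
  C_21 = −[(-0.15)(0.90) − (-0.15)(-0.20)] = 0.1650
  C_22 = (0.95)(0.90) − (-0.15)(-0.20) = 0.8250
  C_23 = −[(0.95)(-0.20) − (-0.15)(-0.20)] = 0.2200
  C_31 = (-0.15)(-0.05) − (-0.15)(0.60) = 0.0975
  C_32 = −[(0.95)(-0.05) − (-0.15)(-0.25)] = 0.0850
  C_33 = (0.95)(0.60) − (-0.15)(-0.25) = 0.5325
det(I−A) = Σ_j (I−A)_1j·C_1j = (0.95)(0.5300) + (-0.15)(0.2350) + (-0.15)(0.1700) = 0.44275
adj(I−A) = Cᵀ =
  [ 0.5300   0.1650   0.0975]
  [ 0.2350   0.8250   0.0850]
  [ 0.1700   0.2200   0.5325]
(I − A)⁻¹ = adj(I−A) / det(I−A) ≈
  [   1.1971     0.3727     0.2202]
  [   0.5308     1.8634     0.1920]
  [   0.3840     0.4969     1.2027]
The output multiplier for sector j is the column-j sum of the Leontief inverse (I − A)⁻¹ = adj(I−A) / det(I−A).
Column S of adj(I−A): (0.1650, 0.8250, 0.2200); det(I−A) = 0.44275.
m_S = (0.1650 + 0.8250 + 0.2200) / 0.44275 = 1.21 / 0.44275 ≈ 2.733.

m_S = 2.733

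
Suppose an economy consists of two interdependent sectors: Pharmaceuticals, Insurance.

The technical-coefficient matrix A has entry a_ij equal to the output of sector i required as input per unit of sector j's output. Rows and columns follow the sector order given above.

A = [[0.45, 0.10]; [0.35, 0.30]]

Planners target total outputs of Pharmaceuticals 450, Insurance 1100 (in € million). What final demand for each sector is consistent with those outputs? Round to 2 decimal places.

d_P = 137.50, d_I = 612.50

I − A =
  [   0.55    -0.10]
  [  -0.35     0.70]
d = (I − A) x:
  d_P = (+0.55)·450 + (-0.10)·1100 = 137.50
  d_I = (-0.35)·450 + (+0.70)·1100 = 612.50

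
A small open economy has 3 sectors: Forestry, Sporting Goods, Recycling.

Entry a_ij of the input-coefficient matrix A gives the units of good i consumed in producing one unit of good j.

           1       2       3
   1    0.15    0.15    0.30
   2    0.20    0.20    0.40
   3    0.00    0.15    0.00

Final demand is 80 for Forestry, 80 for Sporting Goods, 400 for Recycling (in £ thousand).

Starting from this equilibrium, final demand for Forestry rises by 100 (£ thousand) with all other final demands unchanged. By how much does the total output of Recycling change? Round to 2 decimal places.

I − A =
  [   0.85    -0.15    -0.30]
  [  -0.20     0.80    -0.40]
  [   0.00    -0.15     1.00]
Cofactors of I−A, C_ij = (−1)^(i+j)·(minor ij) (rows/columns in the sector order above):
  C_11 = (0.80)(1.00) − (-0.40)(-0.15) = 0.7400
  C_12 = −[(-0.20)(1.00) − (-0.40)(0.00)] = 0.2000
  C_13 = (-0.20)(-0.15) − (0.80)(0.00) = 0.0300
  C_21 = −[(-0.15)(1.00) − (-0.30)(-0.15)] = 0.1950
  C_22 = (0.85)(1.00) − (-0.30)(0.00) = 0.8500
  C_23 = −[(0.85)(-0.15) − (-0.15)(0.00)] = 0.1275
  C_31 = (-0.15)(-0.40) − (-0.30)(0.80) = 0.3000
  C_32 = −[(0.85)(-0.40) − (-0.30)(-0.20)] = 0.4000
  C_33 = (0.85)(0.80) − (-0.15)(-0.20) = 0.6500
det(I−A) = Σ_j (I−A)_1j·C_1j = (0.85)(0.7400) + (-0.15)(0.2000) + (-0.30)(0.0300) = 0.5900
adj(I−A) = Cᵀ =
  [ 0.7400   0.1950   0.3000]
  [ 0.2000   0.8500   0.4000]
  [ 0.0300   0.1275   0.6500]
(I − A)⁻¹ = adj(I−A) / det(I−A) ≈
  [   1.2542     0.3305     0.5085]
  [   0.3390     1.4407     0.6780]
  [   0.0508     0.2161     1.1017]
Δx = (I − A)⁻¹ Δd with Δd having +100 in the Forestry component and 0 elsewhere.
So Δx_3 = L_31 · (+100), where L_31 = adj(I−A)_31 / det(I−A) = 0.0300 / 0.5900.
Δx_3 = 0.0300 × (+100) / 0.5900 = 3.00 / 0.5900 ≈ 5.08.

Δx_3 = 5.08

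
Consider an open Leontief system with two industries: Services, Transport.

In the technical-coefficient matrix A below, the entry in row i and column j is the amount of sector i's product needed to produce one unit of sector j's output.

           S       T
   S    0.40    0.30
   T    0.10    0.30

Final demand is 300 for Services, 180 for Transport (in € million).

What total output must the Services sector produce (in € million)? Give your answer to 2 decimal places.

I − A =
  [   0.60    -0.30]
  [  -0.10     0.70]
det(I−A) = (0.60)(0.70) − (-0.30)(-0.10) = 0.3900
adj(I−A) = [[0.70, 0.30], [0.10, 0.60]]
(I − A)⁻¹ = adj(I−A) / det(I−A) ≈
  [   1.7949     0.7692]
  [   0.2564     1.5385]
x = (I − A)⁻¹ d = adj(I−A)·d / det(I−A), with det(I−A) = 0.3900:
  x_S = (0.70·300 + 0.30·180) / 0.3900 = 264.00 / 0.3900 ≈ 676.92
  x_T = (0.10·300 + 0.60·180) / 0.3900 = 138.00 / 0.3900 ≈ 353.85

x_S = 676.92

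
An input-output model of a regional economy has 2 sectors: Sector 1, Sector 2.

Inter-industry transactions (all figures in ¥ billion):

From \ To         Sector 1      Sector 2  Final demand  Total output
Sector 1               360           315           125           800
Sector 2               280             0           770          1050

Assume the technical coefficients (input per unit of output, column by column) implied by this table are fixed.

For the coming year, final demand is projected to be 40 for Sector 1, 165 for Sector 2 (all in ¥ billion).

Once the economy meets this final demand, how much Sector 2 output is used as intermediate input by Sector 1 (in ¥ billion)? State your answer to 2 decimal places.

z_21 = 70.39

Technical coefficients a_ij = z_ij / X_j:
  a_11 = 360/800 = 0.45, a_21 = 280/800 = 0.35
  a_12 = 315/1050 = 0.30, a_22 = 0/1050 = 0.00
I − A =
  [   0.55    -0.30]
  [  -0.35     1.00]
det(I−A) = (0.55)(1.00) − (-0.30)(-0.35) = 0.4450
adj(I−A) = [[1.00, 0.30], [0.35, 0.55]]
(I − A)⁻¹ = adj(I−A) / det(I−A) ≈
  [   2.2472     0.6742]
  [   0.7865     1.2360]
First solve x = (I − A)⁻¹ d = adj(I−A)·d / det(I−A); in particular x_1 = (1.00·40 + 0.30·165) / 0.4450 = 89.50 / 0.4450 ≈ 201.1236.
Intermediate flow from 2 to 1: z_21 = a_21 · x_1 = 0.35 × 89.50 / 0.4450 = 31.325 / 0.4450 ≈ 70.39.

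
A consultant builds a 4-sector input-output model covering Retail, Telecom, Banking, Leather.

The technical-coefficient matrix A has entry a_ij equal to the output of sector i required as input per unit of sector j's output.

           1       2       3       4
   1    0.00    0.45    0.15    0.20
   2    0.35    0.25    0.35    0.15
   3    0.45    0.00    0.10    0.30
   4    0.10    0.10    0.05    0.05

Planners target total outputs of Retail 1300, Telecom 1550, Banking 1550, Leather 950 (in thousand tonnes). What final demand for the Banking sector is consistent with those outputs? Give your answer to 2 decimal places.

I − A =
  [   1.00    -0.45    -0.15    -0.20]
  [  -0.35     0.75    -0.35    -0.15]
  [  -0.45     0.00     0.90    -0.30]
  [  -0.10    -0.10    -0.05     0.95]
d = (I − A) x:
  d_1 = (+1.00)·1300 + (-0.45)·1550 + (-0.15)·1550 + (-0.20)·950 = 180.00
  d_2 = (-0.35)·1300 + (+0.75)·1550 + (-0.35)·1550 + (-0.15)·950 = 22.50
  d_3 = (-0.45)·1300 + (+0.00)·1550 + (+0.90)·1550 + (-0.30)·950 = 525.00
  d_4 = (-0.10)·1300 + (-0.10)·1550 + (-0.05)·1550 + (+0.95)·950 = 540.00

d_3 = 525.00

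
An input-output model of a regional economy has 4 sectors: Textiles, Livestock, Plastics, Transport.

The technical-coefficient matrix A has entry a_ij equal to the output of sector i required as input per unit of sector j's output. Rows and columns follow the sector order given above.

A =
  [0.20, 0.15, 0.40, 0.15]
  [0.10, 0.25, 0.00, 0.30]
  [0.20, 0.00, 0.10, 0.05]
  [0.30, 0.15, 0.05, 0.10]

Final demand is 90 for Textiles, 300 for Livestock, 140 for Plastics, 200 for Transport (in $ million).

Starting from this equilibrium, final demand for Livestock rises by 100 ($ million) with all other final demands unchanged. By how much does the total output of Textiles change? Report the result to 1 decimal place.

Δx_1 = 42.6

I − A =
  [   0.80    -0.15    -0.40    -0.15]
  [  -0.10     0.75     0.00    -0.30]
  [  -0.20     0.00     0.90    -0.05]
  [  -0.30    -0.15    -0.05     0.90]
Compute the cofactors C_ij = (−1)^(i+j)·(3×3 minor ij) of I−A; the adjugate is their transpose:
adj(I−A) = Cᵀ =
  [ 0.565125   0.144375   0.259875   0.156750]
  [ 0.164750   0.526000   0.084750   0.207500]
  [ 0.138000   0.039750   0.441000   0.060750]
  [ 0.223500   0.138000   0.125250   0.466500]
det(I−A) = Σ_j (I−A)_1j·C_1j = (0.80)(0.565125) + (-0.15)(0.164750) + (-0.40)(0.138000) + (-0.15)(0.223500) = 0.3386625
(I − A)⁻¹ = adj(I−A) / det(I−A) ≈
  [   1.6687     0.4263     0.7674     0.4629]
  [   0.4865     1.5532     0.2502     0.6127]
  [   0.4075     0.1174     1.3022     0.1794]
  [   0.6599     0.4075     0.3698     1.3775]
Δx = (I − A)⁻¹ Δd with Δd having +100 in the Livestock component and 0 elsewhere.
So Δx_1 = L_12 · (+100), where L_12 = adj(I−A)_12 / det(I−A) = 0.144375 / 0.3386625.
Δx_1 = 0.144375 × (+100) / 0.3386625 = 14.4375 / 0.3386625 ≈ 42.6.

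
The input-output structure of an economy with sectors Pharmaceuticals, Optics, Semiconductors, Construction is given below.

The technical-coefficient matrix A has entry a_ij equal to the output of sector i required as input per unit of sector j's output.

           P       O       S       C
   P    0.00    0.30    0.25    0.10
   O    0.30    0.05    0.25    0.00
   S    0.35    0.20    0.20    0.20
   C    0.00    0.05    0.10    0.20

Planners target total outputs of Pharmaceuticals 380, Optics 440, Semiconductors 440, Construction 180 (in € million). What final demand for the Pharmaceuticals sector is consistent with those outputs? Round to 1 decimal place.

I − A =
  [   1.00    -0.30    -0.25    -0.10]
  [  -0.30     0.95    -0.25     0.00]
  [  -0.35    -0.20     0.80    -0.20]
  [   0.00    -0.05    -0.10     0.80]
d = (I − A) x:
  d_P = (+1.00)·380 + (-0.30)·440 + (-0.25)·440 + (-0.10)·180 = 120.0
  d_O = (-0.30)·380 + (+0.95)·440 + (-0.25)·440 + (+0.00)·180 = 194.0
  d_S = (-0.35)·380 + (-0.20)·440 + (+0.80)·440 + (-0.20)·180 = 95.0
  d_C = (+0.00)·380 + (-0.05)·440 + (-0.10)·440 + (+0.80)·180 = 78.0

d_P = 120.0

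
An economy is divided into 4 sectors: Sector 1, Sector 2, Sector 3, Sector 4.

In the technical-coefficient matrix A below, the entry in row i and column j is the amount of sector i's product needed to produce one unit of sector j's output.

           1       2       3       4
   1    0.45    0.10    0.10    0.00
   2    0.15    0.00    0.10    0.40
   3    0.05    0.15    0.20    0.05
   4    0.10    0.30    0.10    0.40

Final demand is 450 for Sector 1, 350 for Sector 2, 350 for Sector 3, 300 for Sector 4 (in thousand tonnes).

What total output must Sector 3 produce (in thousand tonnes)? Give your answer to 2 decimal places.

x_3 = 821.32

I − A =
  [   0.55    -0.10    -0.10     0.00]
  [  -0.15     1.00    -0.10    -0.40]
  [  -0.05    -0.15     0.80    -0.05]
  [  -0.10    -0.30    -0.10     0.60]
Compute the cofactors C_ij = (−1)^(i+j)·(3×3 minor ij) of I−A; the adjugate is their transpose:
adj(I−A) = Cᵀ =
  [ 0.36250   0.05800   0.05800   0.04350]
  [ 0.10875   0.25775   0.06800   0.17750]
  [ 0.05075   0.06125   0.25100   0.06175]
  [ 0.12325   0.14875   0.08550   0.41200]
det(I−A) = Σ_j (I−A)_1j·C_1j = (0.55)(0.36250) + (-0.10)(0.10875) + (-0.10)(0.05075) + (0.00)(0.12325) = 0.183425
(I − A)⁻¹ = adj(I−A) / det(I−A) ≈
  [   1.9763     0.3162     0.3162     0.2372]
  [   0.5929     1.4052     0.3707     0.9677]
  [   0.2767     0.3339     1.3684     0.3366]
  [   0.6719     0.8110     0.4661     2.2461]
x = (I − A)⁻¹ d = adj(I−A)·d / det(I−A), with det(I−A) = 0.183425:
  x_1 = (0.36250·450 + 0.05800·350 + 0.05800·350 + 0.04350·300) / 0.183425 = 216.775 / 0.183425 ≈ 1181.82
  x_2 = (0.10875·450 + 0.25775·350 + 0.06800·350 + 0.17750·300) / 0.183425 = 216.20 / 0.183425 ≈ 1178.68
  x_3 = (0.05075·450 + 0.06125·350 + 0.25100·350 + 0.06175·300) / 0.183425 = 150.65 / 0.183425 ≈ 821.32
  x_4 = (0.12325·450 + 0.14875·350 + 0.08550·350 + 0.41200·300) / 0.183425 = 261.05 / 0.183425 ≈ 1423.20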